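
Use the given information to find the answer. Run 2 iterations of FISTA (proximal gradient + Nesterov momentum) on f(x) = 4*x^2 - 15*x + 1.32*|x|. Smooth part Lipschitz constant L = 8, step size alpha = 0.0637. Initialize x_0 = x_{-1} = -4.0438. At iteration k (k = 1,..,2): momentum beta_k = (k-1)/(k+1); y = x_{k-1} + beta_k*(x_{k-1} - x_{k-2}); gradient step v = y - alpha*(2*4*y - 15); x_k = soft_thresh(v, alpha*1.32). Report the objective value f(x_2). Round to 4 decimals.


FISTA on f(x) = 4*x^2 - 15*x + 1.32*|x|
L = 8, alpha = 0.0637
Iteration 1: beta = 0.0, y = -4.0438 + 0.0*(-4.0438 + 4.0438) = -4.0438
  grad(y) = -47.3504, v = y - alpha*grad = -1.0276
  prox(v) = soft_thresh(-1.0276, 0.0841) = -0.9435
Iteration 2: beta = 0.3333, y = -0.9435 + 0.3333*(-0.9435 + 4.0438) = 0.0899
  grad(y) = -14.2805, v = y - alpha*grad = 0.9996
  prox(v) = soft_thresh(0.9996, 0.0841) = 0.9155
f(x_2) = 4*0.9155^2 - 15*0.9155 + 1.32*|0.9155| = -9.1716


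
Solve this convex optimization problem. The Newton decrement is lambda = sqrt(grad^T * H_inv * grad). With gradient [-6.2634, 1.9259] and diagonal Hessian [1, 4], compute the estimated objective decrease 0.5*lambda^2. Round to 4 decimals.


Step 1: H is diagonal, so H^(-1) * g = [-6.2634, 0.4815].
Step 2: g^T H^(-1) g = sum_i g_i^2 / H_ii
  = (-6.2634)^2/1 + (1.9259)^2/4
  = 39.2302 + 0.9273 = 40.1575
Step 3: Objective decrease = 0.5 * g^T H^(-1) g = 20.0787


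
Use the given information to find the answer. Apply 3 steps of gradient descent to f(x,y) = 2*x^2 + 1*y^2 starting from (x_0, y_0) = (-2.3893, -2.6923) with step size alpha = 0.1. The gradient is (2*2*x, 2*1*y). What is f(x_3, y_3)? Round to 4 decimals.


Gradient descent on f(x,y) = 2*x^2 + 1*y^2.
Starting point: (-2.3893, -2.6923), alpha = 0.1
Step 1: grad_x = 2*2*-2.3893 = -9.5572, grad_y = 2*1*-2.6923 = -5.3846
  x_1 = -2.3893 - 0.1*-9.5572 = -1.4336
  y_1 = -2.6923 - 0.1*-5.3846 = -2.1538
Step 2: grad_x = 2*2*-1.4336 = -5.7343, grad_y = 2*1*-2.1538 = -4.3077
  x_2 = -1.4336 - 0.1*-5.7343 = -0.8601
  y_2 = -2.1538 - 0.1*-4.3077 = -1.7231
Step 3: grad_x = 2*2*-0.8601 = -3.4406, grad_y = 2*1*-1.7231 = -3.4461
  x_3 = -0.8601 - 0.1*-3.4406 = -0.5161
  y_3 = -1.7231 - 0.1*-3.4461 = -1.3785
f(-0.5161, -1.3785) = 2*(-0.5161)^2 + 1*(-1.3785)^2 = 2.4328


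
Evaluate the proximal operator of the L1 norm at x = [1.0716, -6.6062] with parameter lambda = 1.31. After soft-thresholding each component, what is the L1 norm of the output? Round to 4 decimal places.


Soft-thresholding with lambda = 1.31:
prox(1.0716) = sign(1.0716)*max(|1.0716| - 1.31, 0) = 0.0
prox(-6.6062) = sign(-6.6062)*max(|-6.6062| - 1.31, 0) = -5.2962
prox(x) = [0.0, -5.2962]
||prox(x)||_1 = 0.0 + 5.2962 = 5.2962


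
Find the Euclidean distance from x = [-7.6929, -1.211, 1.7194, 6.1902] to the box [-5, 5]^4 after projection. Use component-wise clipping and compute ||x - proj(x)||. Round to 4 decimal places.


Project each component onto [-5, 5].
clip(-7.6929) = -5.0, clip(-1.211) = -1.211, clip(1.7194) = 1.7194, clip(6.1902) = 5.0
Projection = [-5.0, -1.211, 1.7194, 5.0]
Squared diffs: [7.2517, 0.0, 0.0, 1.4166]
Distance = sqrt(8.6683) = 2.9442


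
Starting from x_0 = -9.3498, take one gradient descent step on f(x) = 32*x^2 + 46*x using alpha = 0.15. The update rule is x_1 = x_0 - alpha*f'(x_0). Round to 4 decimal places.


We compute the gradient at x_0 and apply the update.
f'(x) = 64*x + 46
f'(-9.3498) = 64*-9.3498 + 46 = -552.3872
x_1 = -9.3498 - 0.15*-552.3872 = 73.5083


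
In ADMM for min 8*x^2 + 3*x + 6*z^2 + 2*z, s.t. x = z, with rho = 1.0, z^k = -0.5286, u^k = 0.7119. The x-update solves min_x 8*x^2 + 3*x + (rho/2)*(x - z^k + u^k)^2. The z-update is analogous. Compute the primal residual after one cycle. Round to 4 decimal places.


ADMM iteration with rho = 1.0, z^k = -0.5286, u^k = 0.7119
Step 1: x-update.
Minimize 8*x^2 + 3*x + (1.0/2)*(x + 0.5286 + 0.7119)^2
FOC: (2*8 + 1.0)*x = -3 + 1.0*(-0.5286 - 0.7119)
x^{k+1} = -0.2494
Step 2: z-update.
Minimize 6*z^2 + 2*z + (1.0/2)*(-0.2494 - z + 0.7119)^2
FOC: (2*6 + 1.0)*z = -2 + 1.0*(-0.2494 + 0.7119)
z^{k+1} = -0.1183
Step 3: u-update.
u^{k+1} = 0.7119 - 0.2494 + 0.1183 = 0.5807
Step 4: Primal residual = |-0.2494 + 0.1183| = 0.1312


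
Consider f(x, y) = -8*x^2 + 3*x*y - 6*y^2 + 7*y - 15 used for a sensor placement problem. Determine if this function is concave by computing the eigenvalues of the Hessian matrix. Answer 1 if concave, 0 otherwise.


The Hessian of f(x,y) = -8*x^2 + 3*x*y - 6*y^2 + 7*y - 15 is:
H = [[-16, 3], [3, -12]]
Trace = -16 - 12 = -28
Determinant = -16*-12 - (3)^2 = 183
Discriminant = (-28)^2 - 4*183 = 52.0
Eigenvalues: lambda_1 = -17.6056, lambda_2 = -10.3944
The function is concave.

1


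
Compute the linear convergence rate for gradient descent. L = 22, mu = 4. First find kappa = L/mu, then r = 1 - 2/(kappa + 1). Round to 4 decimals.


Step 1: Compute the condition number.
kappa = L/mu = 22/4 = 5.5
Step 2: Compute the convergence rate.
r = 1 - 2/(kappa + 1) = 1 - 2*mu/(L + mu) = (L - mu)/(L + mu) = 18/26 = 0.6923


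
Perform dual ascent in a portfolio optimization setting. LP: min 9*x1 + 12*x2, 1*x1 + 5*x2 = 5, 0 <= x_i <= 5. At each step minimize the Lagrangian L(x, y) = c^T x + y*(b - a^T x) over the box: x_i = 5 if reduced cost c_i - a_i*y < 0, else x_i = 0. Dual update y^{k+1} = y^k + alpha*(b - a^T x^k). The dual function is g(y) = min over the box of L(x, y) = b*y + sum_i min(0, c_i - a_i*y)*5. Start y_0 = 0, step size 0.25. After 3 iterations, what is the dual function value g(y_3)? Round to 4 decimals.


Dual ascent for LP: min 9*x1 + 12*x2, 1*x1 + 5*x2 = 5, 0 <= x_i <= 5
Step 1: y^k = 0.0, reduced costs: (9.0, 12.0)
  x^k = (0.0, 0.0), subgradient = b - a^T x = 5.0
  y^{k+1} = 0.0 + 0.25*5.0 = 1.25
Step 2: y^k = 1.25, reduced costs: (7.75, 5.75)
  x^k = (0.0, 0.0), subgradient = b - a^T x = 5.0
  y^{k+1} = 1.25 + 0.25*5.0 = 2.5
Step 3: y^k = 2.5, reduced costs: (6.5, -0.5)
  x^k = (0.0, 5.0), subgradient = b - a^T x = -20.0
  y^{k+1} = 2.5 + 0.25*-20.0 = -2.5
Dual objective at y_3 = -2.5: reduced costs (11.5, 24.5), box minimizer x = (0.0, 0.0)
g(y_3) = b*y + (c1 - a1*y)*x1 + (c2 - a2*y)*x2 = 5*(-2.5) + 11.5*0.0 + 24.5*0.0 = -12.5 + 0.0 + 0.0 = -12.5


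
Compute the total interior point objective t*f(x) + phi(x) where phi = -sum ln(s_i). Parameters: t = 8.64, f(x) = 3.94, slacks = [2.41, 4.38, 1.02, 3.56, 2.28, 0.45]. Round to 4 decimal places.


Step 1: Compute log-barrier.
ln values: [0.8796, 1.477, 0.0198, 1.2698, 0.8242, -0.7985]
phi = -(0.8796 + 1.477 + 0.0198 + 1.2698 + 0.8242 - 0.7985) = -3.6719
Step 2: Compute augmented objective.
t*f(x) = 8.64*3.94 = 34.0416
Total = 34.0416 - 3.6719 = 30.3697


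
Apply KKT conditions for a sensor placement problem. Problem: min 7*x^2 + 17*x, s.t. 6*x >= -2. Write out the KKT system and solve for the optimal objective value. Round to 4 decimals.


Step 1: Try lambda = 0 (constraint inactive).
x_unc = -17/(2*7) = -1.2143
Check: 6*-1.2143 = -7.2858 < -2 -- violated!
Step 2: Constraint must be active: 6*x = -2
x* = -2/6 = -1/3 = -0.3333 (rounded; the exact value -1/3 is used below)
lambda = (2*7*(-1/3) + 17)/6 = 2.0556
Step 3: Compute optimal value.
f(x*) = 7*(-1/3)^2 + 17*(-1/3) = -4.8889


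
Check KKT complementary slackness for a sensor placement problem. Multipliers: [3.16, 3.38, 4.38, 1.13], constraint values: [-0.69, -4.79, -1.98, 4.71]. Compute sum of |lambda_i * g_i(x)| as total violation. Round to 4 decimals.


KKT complementary slackness check:
lambda_1 * g_1 = 3.16 * -0.69 = -2.1804
lambda_2 * g_2 = 3.38 * -4.79 = -16.1902
lambda_3 * g_3 = 4.38 * -1.98 = -8.6724
lambda_4 * g_4 = 1.13 * 4.71 = 5.3223
Total violation = 2.1804 + 16.1902 + 8.6724 + 5.3223 = 32.3653


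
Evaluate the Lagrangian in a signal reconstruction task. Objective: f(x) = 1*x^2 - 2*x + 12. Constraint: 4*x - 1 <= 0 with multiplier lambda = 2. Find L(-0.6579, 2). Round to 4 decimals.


Step 1: Evaluate f(x).
f(-0.6579) = 1*(-0.6579)^2 - 2*(-0.6579) + 12 = 13.7486
Step 2: Evaluate g(x).
g(-0.6579) = 4*-0.6579 - 1 = -3.6316
Step 3: Compute Lagrangian.
L = 13.7486 + 2*-3.6316 = 6.4854


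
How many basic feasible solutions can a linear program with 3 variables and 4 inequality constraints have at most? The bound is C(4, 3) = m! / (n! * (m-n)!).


Each vertex corresponds to some choice of n active constraints out of m, so the number of vertices is at most C(m, n) = m! / (n!(m-n)!).
m = 4, n = 3
Numerator: 4 * 3 * 2
Denominator: 3! = 6
C(4, 3) = 4


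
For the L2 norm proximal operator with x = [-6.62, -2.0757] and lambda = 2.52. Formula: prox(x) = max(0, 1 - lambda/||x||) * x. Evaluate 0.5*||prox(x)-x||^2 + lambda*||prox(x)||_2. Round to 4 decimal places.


Step 1: Compute ||x||.
||x|| = 6.9378
Step 2: Compute scaling factor.
scale = max(0, 1 - 2.52/6.9378) = 0.6368
Step 3: prox(x) = [-4.2154, -1.3217]
||prox(x)|| = 4.4178
Step 4: Proximal objective.
0.5*||prox-x||^2 = 3.1752
lambda*||prox|| = 11.1329
Total = 14.308


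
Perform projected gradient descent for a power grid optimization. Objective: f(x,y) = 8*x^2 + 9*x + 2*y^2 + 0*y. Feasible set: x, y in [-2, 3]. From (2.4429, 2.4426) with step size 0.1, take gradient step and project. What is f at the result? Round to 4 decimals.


Step 1: Compute gradient at (2.4429, 2.4426).
grad_x = 2*8*2.4429 + 9 = 48.0864
grad_y = 2*2*2.4426 + 0 = 9.7704
Step 2: Gradient step.
x_raw = 2.4429 - 0.1*48.0864 = -2.3657
y_raw = 2.4426 - 0.1*9.7704 = 1.4656
Step 3: Project onto [-2, 3].
x_proj = clip(-2.3657) = -2.0
y_proj = clip(1.4656) = 1.4656
Step 4: Evaluate f.
f(-2.0, 1.4656) = 18.2957


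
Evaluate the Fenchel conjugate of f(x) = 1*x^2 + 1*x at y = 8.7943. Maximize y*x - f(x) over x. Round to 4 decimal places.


f*(y) = sup_x {y*x - a*x^2 - b*x} = sup_x {(y-b)*x - a*x^2}
FOC: (y - b) - 2a*x = 0 => x* = (y - b)/(2a)
x* = (8.7943 - 1)/(2*1) = 3.8972
f*(8.7943) = (y-b)^2/(4a) = (8.7943 - 1)^2/(4*1)
= 60.7511/4 = 15.1878


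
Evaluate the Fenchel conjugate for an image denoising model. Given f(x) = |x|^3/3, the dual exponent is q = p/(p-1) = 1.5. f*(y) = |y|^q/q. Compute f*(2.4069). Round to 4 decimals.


The conjugate exponent q satisfies 1/p + 1/q = 1.
p = 3, so q = 3/(3 - 1) = 1.5
|y|^q = 2.4069^1.5 = 3.7341
f*(2.4069) = 3.7341 / 1.5 = 2.4894


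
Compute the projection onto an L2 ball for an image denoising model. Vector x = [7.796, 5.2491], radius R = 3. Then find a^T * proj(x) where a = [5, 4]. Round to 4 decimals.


Step 1: Compute ||x|| (intermediates to 6 decimals).
||x|| = sqrt(7.796^2 + 5.2491^2) = 9.39844
Step 2: Project.
Since ||x|| > R, scale = R/||x|| = 3/9.39844 = 0.319202, proj(x) = scale * x
proj(x) = [2.488499, 1.675523]
Step 3: Dot product.
a^T * proj(x) = 5*2.488499 + 4*1.675523 = 19.1446


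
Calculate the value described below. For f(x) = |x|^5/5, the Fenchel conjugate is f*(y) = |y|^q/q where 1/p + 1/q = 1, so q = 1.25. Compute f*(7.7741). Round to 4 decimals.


The conjugate exponent q satisfies 1/p + 1/q = 1.
p = 5, so q = 5/(5 - 1) = 1.25
|y|^q = 7.7741^1.25 = 12.9811
f*(7.7741) = 12.9811 / 1.25 = 10.3849


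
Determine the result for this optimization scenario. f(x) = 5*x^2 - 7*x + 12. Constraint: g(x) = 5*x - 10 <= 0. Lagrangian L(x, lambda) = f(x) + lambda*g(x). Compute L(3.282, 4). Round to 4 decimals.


Step 1: Evaluate f(x).
f(3.282) = 5*3.282^2 - 7*3.282 + 12 = 42.8836
Step 2: Evaluate g(x).
g(3.282) = 5*3.282 - 10 = 6.41
Step 3: Compute Lagrangian.
L = 42.8836 + 4*6.41 = 68.5236


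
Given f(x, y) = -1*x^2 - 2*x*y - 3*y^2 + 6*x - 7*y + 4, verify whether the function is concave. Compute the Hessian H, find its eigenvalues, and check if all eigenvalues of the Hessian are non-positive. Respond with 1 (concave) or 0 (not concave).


The Hessian of f(x,y) = -1*x^2 - 2*x*y - 3*y^2 + 6*x - 7*y + 4 is:
H = [[-2, -2], [-2, -6]]
Trace = -2 - 6 = -8
Determinant = -2*-6 - (-2)^2 = 8
Discriminant = (-8)^2 - 4*8 = 32.0
Eigenvalues: lambda_1 = -6.8284, lambda_2 = -1.1716
The function is concave.

1


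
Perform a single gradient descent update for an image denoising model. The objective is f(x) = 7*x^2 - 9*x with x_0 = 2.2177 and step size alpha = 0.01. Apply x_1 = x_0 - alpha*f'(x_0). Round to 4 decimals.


We compute the gradient at x_0 and apply the update.
f'(x) = 14*x - 9
f'(2.2177) = 14*2.2177 - 9 = 22.0478
x_1 = 2.2177 - 0.01*22.0478 = 1.9972


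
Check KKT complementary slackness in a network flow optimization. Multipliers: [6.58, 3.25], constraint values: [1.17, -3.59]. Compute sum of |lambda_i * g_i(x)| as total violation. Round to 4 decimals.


KKT complementary slackness check:
lambda_1 * g_1 = 6.58 * 1.17 = 7.6986
lambda_2 * g_2 = 3.25 * -3.59 = -11.6675
Total violation = 7.6986 + 11.6675 = 19.3661


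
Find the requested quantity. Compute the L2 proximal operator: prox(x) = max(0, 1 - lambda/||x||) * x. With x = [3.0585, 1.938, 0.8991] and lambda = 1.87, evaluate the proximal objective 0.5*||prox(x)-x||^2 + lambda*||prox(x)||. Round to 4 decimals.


Step 1: Compute ||x||.
||x|| = 3.7308
Step 2: Compute scaling factor.
scale = max(0, 1 - 1.87/3.7308) = 0.4988
Step 3: prox(x) = [1.5255, 0.9666, 0.4484]
||prox(x)|| = 1.8608
Step 4: Proximal objective.
0.5*||prox-x||^2 = 1.7485
lambda*||prox|| = 3.4797
Total = 5.2281


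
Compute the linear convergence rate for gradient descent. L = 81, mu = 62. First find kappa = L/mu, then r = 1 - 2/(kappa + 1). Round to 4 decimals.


Step 1: Compute the condition number.
kappa = L/mu = 81/62 = 1.3065
Step 2: Compute the convergence rate.
r = 1 - 2/(kappa + 1) = 1 - 2*mu/(L + mu) = (L - mu)/(L + mu) = 19/143 = 0.1329


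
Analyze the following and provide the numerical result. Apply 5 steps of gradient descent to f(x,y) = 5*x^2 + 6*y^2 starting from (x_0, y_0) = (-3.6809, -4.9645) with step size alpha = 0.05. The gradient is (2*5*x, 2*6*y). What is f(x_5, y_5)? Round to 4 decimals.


Gradient descent on f(x,y) = 5*x^2 + 6*y^2.
Starting point: (-3.6809, -4.9645), alpha = 0.05
Step 1: grad_x = 2*5*-3.6809 = -36.809, grad_y = 2*6*-4.9645 = -59.574
  x_1 = -3.6809 - 0.05*-36.809 = -1.8405
  y_1 = -4.9645 - 0.05*-59.574 = -1.9858
Step 2: grad_x = 2*5*-1.8405 = -18.4045, grad_y = 2*6*-1.9858 = -23.8296
  x_2 = -1.8405 - 0.05*-18.4045 = -0.9202
  y_2 = -1.9858 - 0.05*-23.8296 = -0.7943
Step 3: grad_x = 2*5*-0.9202 = -9.2023, grad_y = 2*6*-0.7943 = -9.5318
  x_3 = -0.9202 - 0.05*-9.2023 = -0.4601
  y_3 = -0.7943 - 0.05*-9.5318 = -0.3177
Step 4: grad_x = 2*5*-0.4601 = -4.6011, grad_y = 2*6*-0.3177 = -3.8127
  x_4 = -0.4601 - 0.05*-4.6011 = -0.2301
  y_4 = -0.3177 - 0.05*-3.8127 = -0.1271
Step 5: grad_x = 2*5*-0.2301 = -2.3006, grad_y = 2*6*-0.1271 = -1.5251
  x_5 = -0.2301 - 0.05*-2.3006 = -0.115
  y_5 = -0.1271 - 0.05*-1.5251 = -0.0508
f(-0.115, -0.0508) = 5*(-0.115)^2 + 6*(-0.0508)^2 = 0.0817


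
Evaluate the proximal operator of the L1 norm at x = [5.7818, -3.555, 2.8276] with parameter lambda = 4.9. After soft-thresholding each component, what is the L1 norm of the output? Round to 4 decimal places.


Soft-thresholding with lambda = 4.9:
prox(5.7818) = sign(5.7818)*max(|5.7818| - 4.9, 0) = 0.8818
prox(-3.555) = sign(-3.555)*max(|-3.555| - 4.9, 0) = 0.0
prox(2.8276) = sign(2.8276)*max(|2.8276| - 4.9, 0) = 0.0
prox(x) = [0.8818, 0.0, 0.0]
||prox(x)||_1 = 0.8818 + 0.0 + 0.0 = 0.8818


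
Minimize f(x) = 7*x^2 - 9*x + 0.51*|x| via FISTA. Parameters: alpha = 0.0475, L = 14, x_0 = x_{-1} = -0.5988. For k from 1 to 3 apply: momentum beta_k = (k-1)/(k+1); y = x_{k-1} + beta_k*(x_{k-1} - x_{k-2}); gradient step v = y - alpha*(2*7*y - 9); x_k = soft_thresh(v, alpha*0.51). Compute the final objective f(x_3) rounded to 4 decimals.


FISTA on f(x) = 7*x^2 - 9*x + 0.51*|x|
L = 14, alpha = 0.0475
Iteration 1: beta = 0.0, y = -0.5988 + 0.0*(-0.5988 + 0.5988) = -0.5988
  grad(y) = -17.3832, v = y - alpha*grad = 0.2269
  prox(v) = soft_thresh(0.2269, 0.0242) = 0.2027
Iteration 2: beta = 0.3333, y = 0.2027 + 0.3333*(0.2027 + 0.5988) = 0.4698
  grad(y) = -2.4223, v = y - alpha*grad = 0.5849
  prox(v) = soft_thresh(0.5849, 0.0242) = 0.5607
Iteration 3: beta = 0.5, y = 0.5607 + 0.5*(0.5607 - 0.2027) = 0.7397
  grad(y) = 1.3553, v = y - alpha*grad = 0.6753
  prox(v) = soft_thresh(0.6753, 0.0242) = 0.6511
f(x_3) = 7*0.6511^2 - 9*0.6511 + 0.51*|0.6511| = -2.5603


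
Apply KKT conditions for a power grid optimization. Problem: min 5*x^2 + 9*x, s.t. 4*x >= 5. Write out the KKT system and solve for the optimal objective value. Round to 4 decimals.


Step 1: Try lambda = 0 (constraint inactive).
x_unc = -9/(2*5) = -0.9
Check: 4*-0.9 = -3.6 < 5 -- violated!
Step 2: Constraint must be active: 4*x = 5
x* = 5/4 = 1.25
lambda = (2*5*1.25 + 9)/4 = 5.375
Step 3: Compute optimal value.
f(x*) = 5*1.25^2 + 9*1.25 = 19.0625


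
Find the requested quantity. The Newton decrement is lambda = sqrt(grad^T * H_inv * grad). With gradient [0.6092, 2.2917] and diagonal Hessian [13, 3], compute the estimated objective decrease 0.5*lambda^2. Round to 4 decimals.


Step 1: H is diagonal, so H^(-1) * g = [0.0469, 0.7639].
Step 2: g^T H^(-1) g = sum_i g_i^2 / H_ii
  = (0.6092)^2/13 + (2.2917)^2/3
  = 0.0285 + 1.7506 = 1.7792
Step 3: Objective decrease = 0.5 * g^T H^(-1) g = 0.8896


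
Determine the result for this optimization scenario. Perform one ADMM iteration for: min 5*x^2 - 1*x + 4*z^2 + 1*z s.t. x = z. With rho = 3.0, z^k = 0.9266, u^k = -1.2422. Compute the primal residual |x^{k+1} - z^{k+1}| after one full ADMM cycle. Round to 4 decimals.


ADMM iteration with rho = 3.0, z^k = 0.9266, u^k = -1.2422
Step 1: x-update.
Minimize 5*x^2 - 1*x + (3.0/2)*(x - 0.9266 - 1.2422)^2
FOC: (2*5 + 3.0)*x = 1 + 3.0*(0.9266 + 1.2422)
x^{k+1} = 0.5774
Step 2: z-update.
Minimize 4*z^2 + 1*z + (3.0/2)*(0.5774 - z - 1.2422)^2
FOC: (2*4 + 3.0)*z = -1 + 3.0*(0.5774 - 1.2422)
z^{k+1} = -0.2722
Step 3: u-update.
u^{k+1} = -1.2422 + 0.5774 + 0.2722 = -0.3926
Step 4: Primal residual = |0.5774 + 0.2722| = 0.8496


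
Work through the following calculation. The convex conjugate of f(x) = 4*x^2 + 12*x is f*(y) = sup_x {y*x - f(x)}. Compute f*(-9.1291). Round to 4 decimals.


f*(y) = sup_x {y*x - a*x^2 - b*x} = sup_x {(y-b)*x - a*x^2}
FOC: (y - b) - 2a*x = 0 => x* = (y - b)/(2a)
x* = (-9.1291 - 12)/(2*4) = -2.6411
f*(-9.1291) = (y-b)^2/(4a) = (-9.1291 - 12)^2/(4*4)
= 446.4389/16 = 27.9024


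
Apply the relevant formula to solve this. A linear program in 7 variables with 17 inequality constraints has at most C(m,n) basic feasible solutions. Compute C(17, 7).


Each vertex corresponds to some choice of n active constraints out of m, so the number of vertices is at most C(m, n) = m! / (n!(m-n)!).
m = 17, n = 7
Numerator: 17 * 16 * 15 * 14 * 13 * 12 * 11
Denominator: 7! = 5040
C(17, 7) = 19448


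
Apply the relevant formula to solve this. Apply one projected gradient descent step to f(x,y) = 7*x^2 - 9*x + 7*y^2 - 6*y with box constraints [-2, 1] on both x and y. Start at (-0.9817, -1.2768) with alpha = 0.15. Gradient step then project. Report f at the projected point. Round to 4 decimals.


Step 1: Compute gradient at (-0.9817, -1.2768).
grad_x = 2*7*-0.9817 - 9 = -22.7438
grad_y = 2*7*-1.2768 - 6 = -23.8752
Step 2: Gradient step.
x_raw = -0.9817 - 0.15*-22.7438 = 2.4299
y_raw = -1.2768 - 0.15*-23.8752 = 2.3045
Step 3: Project onto [-2, 1].
x_proj = clip(2.4299) = 1.0
y_proj = clip(2.3045) = 1.0
Step 4: Evaluate f.
f(1.0, 1.0) = -1.0


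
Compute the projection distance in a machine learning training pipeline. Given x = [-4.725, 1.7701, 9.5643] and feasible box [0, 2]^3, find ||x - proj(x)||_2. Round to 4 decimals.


Project each component onto [0, 2].
clip(-4.725) = 0.0, clip(1.7701) = 1.7701, clip(9.5643) = 2.0
Projection = [0.0, 1.7701, 2.0]
Squared diffs: [22.3256, 0.0, 57.2186]
Distance = sqrt(79.5442) = 8.9188


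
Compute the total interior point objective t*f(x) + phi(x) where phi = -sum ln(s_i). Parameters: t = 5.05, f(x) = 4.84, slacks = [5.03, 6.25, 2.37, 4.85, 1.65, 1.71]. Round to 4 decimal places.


Step 1: Compute log-barrier.
ln values: [1.6154, 1.8326, 0.8629, 1.579, 0.5008, 0.5365]
phi = -(1.6154 + 1.8326 + 0.8629 + 1.579 + 0.5008 + 0.5365) = -6.9271
Step 2: Compute augmented objective.
t*f(x) = 5.05*4.84 = 24.442
Total = 24.442 - 6.9271 = 17.5149


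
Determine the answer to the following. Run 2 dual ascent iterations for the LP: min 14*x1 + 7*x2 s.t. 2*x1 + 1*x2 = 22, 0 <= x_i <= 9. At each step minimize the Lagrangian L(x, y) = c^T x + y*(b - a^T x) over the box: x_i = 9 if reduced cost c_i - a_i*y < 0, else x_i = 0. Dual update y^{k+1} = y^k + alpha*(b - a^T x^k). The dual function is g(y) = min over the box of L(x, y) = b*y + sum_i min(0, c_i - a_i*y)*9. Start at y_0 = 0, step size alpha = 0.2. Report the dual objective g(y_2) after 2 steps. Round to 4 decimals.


Dual ascent for LP: min 14*x1 + 7*x2, 2*x1 + 1*x2 = 22, 0 <= x_i <= 9
Step 1: y^k = 0.0, reduced costs: (14.0, 7.0)
  x^k = (0.0, 0.0), subgradient = b - a^T x = 22.0
  y^{k+1} = 0.0 + 0.2*22.0 = 4.4
Step 2: y^k = 4.4, reduced costs: (5.2, 2.6)
  x^k = (0.0, 0.0), subgradient = b - a^T x = 22.0
  y^{k+1} = 4.4 + 0.2*22.0 = 8.8
Dual objective at y_2 = 8.8: reduced costs (-3.6, -1.8), box minimizer x = (9.0, 9.0)
g(y_2) = b*y + (c1 - a1*y)*x1 + (c2 - a2*y)*x2 = 22*8.8 + (-3.6)*9.0 + (-1.8)*9.0 = 193.6 - 32.4 - 16.2 = 145.0


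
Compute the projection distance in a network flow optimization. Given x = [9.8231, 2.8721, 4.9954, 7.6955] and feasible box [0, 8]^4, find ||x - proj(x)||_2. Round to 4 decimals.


Project each component onto [0, 8].
clip(9.8231) = 8.0, clip(2.8721) = 2.8721, clip(4.9954) = 4.9954, clip(7.6955) = 7.6955
Projection = [8.0, 2.8721, 4.9954, 7.6955]
Squared diffs: [3.3237, 0.0, 0.0, 0.0]
Distance = sqrt(3.3237) = 1.8231


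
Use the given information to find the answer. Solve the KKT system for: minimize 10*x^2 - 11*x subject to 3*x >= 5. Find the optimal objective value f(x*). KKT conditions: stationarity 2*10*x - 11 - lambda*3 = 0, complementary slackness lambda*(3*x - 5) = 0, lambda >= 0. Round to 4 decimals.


Step 1: Try lambda = 0 (constraint inactive).
x_unc = 11/(2*10) = 0.55
Check: 3*0.55 = 1.65 < 5 -- violated!
Step 2: Constraint must be active: 3*x = 5
x* = 5/3 = 1.6667 (rounded; the exact value 5/3 is used below)
lambda = (2*10*(5/3) - 11)/3 = 7.4444
Step 3: Compute optimal value.
f(x*) = 10*(5/3)^2 - 11*(5/3) = 9.4444


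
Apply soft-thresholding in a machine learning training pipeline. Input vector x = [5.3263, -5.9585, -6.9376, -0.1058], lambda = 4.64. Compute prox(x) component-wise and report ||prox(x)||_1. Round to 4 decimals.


Soft-thresholding with lambda = 4.64:
prox(5.3263) = sign(5.3263)*max(|5.3263| - 4.64, 0) = 0.6863
prox(-5.9585) = sign(-5.9585)*max(|-5.9585| - 4.64, 0) = -1.3185
prox(-6.9376) = sign(-6.9376)*max(|-6.9376| - 4.64, 0) = -2.2976
prox(-0.1058) = sign(-0.1058)*max(|-0.1058| - 4.64, 0) = 0.0
prox(x) = [0.6863, -1.3185, -2.2976, 0.0]
||prox(x)||_1 = 0.6863 + 1.3185 + 2.2976 + 0.0 = 4.3024


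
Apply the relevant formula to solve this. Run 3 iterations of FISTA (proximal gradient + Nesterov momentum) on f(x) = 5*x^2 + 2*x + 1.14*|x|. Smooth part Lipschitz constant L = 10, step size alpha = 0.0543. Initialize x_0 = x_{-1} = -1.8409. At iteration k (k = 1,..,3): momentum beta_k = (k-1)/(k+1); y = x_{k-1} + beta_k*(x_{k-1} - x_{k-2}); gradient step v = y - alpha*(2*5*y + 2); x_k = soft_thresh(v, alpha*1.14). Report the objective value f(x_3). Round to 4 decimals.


FISTA on f(x) = 5*x^2 + 2*x + 1.14*|x|
L = 10, alpha = 0.0543
Iteration 1: beta = 0.0, y = -1.8409 + 0.0*(-1.8409 + 1.8409) = -1.8409
  grad(y) = -16.409, v = y - alpha*grad = -0.9499
  prox(v) = soft_thresh(-0.9499, 0.0619) = -0.888
Iteration 2: beta = 0.3333, y = -0.888 + 0.3333*(-0.888 + 1.8409) = -0.5704
  grad(y) = -3.7035, v = y - alpha*grad = -0.3693
  prox(v) = soft_thresh(-0.3693, 0.0619) = -0.3073
Iteration 3: beta = 0.5, y = -0.3073 + 0.5*(-0.3073 + 0.888) = -0.017
  grad(y) = 1.8297, v = y - alpha*grad = -0.1164
  prox(v) = soft_thresh(-0.1164, 0.0619) = -0.0545
f(x_3) = 5*(-0.0545)^2 + 2*(-0.0545) + 1.14*|-0.0545| = -0.032


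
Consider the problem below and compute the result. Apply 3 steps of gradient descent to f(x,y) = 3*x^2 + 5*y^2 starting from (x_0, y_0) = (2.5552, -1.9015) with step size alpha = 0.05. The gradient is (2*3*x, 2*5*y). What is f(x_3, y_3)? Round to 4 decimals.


Gradient descent on f(x,y) = 3*x^2 + 5*y^2.
Starting point: (2.5552, -1.9015), alpha = 0.05
Step 1: grad_x = 2*3*2.5552 = 15.3312, grad_y = 2*5*-1.9015 = -19.015
  x_1 = 2.5552 - 0.05*15.3312 = 1.7886
  y_1 = -1.9015 - 0.05*-19.015 = -0.9508
Step 2: grad_x = 2*3*1.7886 = 10.7318, grad_y = 2*5*-0.9508 = -9.5075
  x_2 = 1.7886 - 0.05*10.7318 = 1.252
  y_2 = -0.9508 - 0.05*-9.5075 = -0.4754
Step 3: grad_x = 2*3*1.252 = 7.5123, grad_y = 2*5*-0.4754 = -4.7538
  x_3 = 1.252 - 0.05*7.5123 = 0.8764
  y_3 = -0.4754 - 0.05*-4.7538 = -0.2377
f(0.8764, -0.2377) = 3*0.8764^2 + 5*(-0.2377)^2 = 2.5869


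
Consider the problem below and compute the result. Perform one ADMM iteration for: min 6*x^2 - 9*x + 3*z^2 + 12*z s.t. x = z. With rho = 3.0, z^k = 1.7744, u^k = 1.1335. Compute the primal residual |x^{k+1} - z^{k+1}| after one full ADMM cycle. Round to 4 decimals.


ADMM iteration with rho = 3.0, z^k = 1.7744, u^k = 1.1335
Step 1: x-update.
Minimize 6*x^2 - 9*x + (3.0/2)*(x - 1.7744 + 1.1335)^2
FOC: (2*6 + 3.0)*x = 9 + 3.0*(1.7744 - 1.1335)
x^{k+1} = 0.7282
Step 2: z-update.
Minimize 3*z^2 + 12*z + (3.0/2)*(0.7282 - z + 1.1335)^2
FOC: (2*3 + 3.0)*z = -12 + 3.0*(0.7282 + 1.1335)
z^{k+1} = -0.7128
Step 3: u-update.
u^{k+1} = 1.1335 + 0.7282 + 0.7128 = 2.5745
Step 4: Primal residual = |0.7282 + 0.7128| = 1.441


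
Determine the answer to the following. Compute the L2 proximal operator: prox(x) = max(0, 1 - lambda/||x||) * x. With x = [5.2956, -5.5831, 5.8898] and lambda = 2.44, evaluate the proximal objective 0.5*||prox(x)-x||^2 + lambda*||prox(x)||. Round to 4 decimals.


Step 1: Compute ||x||.
||x|| = 9.6904
Step 2: Compute scaling factor.
scale = max(0, 1 - 2.44/9.6904) = 0.7482
Step 3: prox(x) = [3.9622, -4.1773, 4.4068]
||prox(x)|| = 7.2504
Step 4: Proximal objective.
0.5*||prox-x||^2 = 2.9768
lambda*||prox|| = 17.691
Total = 20.6678


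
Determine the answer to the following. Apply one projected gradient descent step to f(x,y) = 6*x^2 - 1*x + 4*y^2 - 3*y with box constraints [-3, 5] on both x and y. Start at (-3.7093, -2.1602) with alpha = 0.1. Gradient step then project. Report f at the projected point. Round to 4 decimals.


Step 1: Compute gradient at (-3.7093, -2.1602).
grad_x = 2*6*-3.7093 - 1 = -45.5116
grad_y = 2*4*-2.1602 - 3 = -20.2816
Step 2: Gradient step.
x_raw = -3.7093 - 0.1*-45.5116 = 0.8419
y_raw = -2.1602 - 0.1*-20.2816 = -0.132
Step 3: Project onto [-3, 5].
x_proj = clip(0.8419) = 0.8419
y_proj = clip(-0.132) = -0.132
Step 4: Evaluate f.
f(0.8419, -0.132) = 3.8764


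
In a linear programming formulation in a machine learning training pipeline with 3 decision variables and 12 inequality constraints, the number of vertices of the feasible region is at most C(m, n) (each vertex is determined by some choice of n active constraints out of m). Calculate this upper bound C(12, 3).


Each vertex corresponds to some choice of n active constraints out of m, so the number of vertices is at most C(m, n) = m! / (n!(m-n)!).
m = 12, n = 3
Numerator: 12 * 11 * 10
Denominator: 3! = 6
C(12, 3) = 220


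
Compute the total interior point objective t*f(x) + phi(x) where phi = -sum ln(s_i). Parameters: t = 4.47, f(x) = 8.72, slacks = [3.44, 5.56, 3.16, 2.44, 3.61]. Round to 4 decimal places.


Step 1: Compute log-barrier.
ln values: [1.2355, 1.7156, 1.1506, 0.892, 1.2837]
phi = -(1.2355 + 1.7156 + 1.1506 + 0.892 + 1.2837) = -6.2773
Step 2: Compute augmented objective.
t*f(x) = 4.47*8.72 = 38.9784
Total = 38.9784 - 6.2773 = 32.7011


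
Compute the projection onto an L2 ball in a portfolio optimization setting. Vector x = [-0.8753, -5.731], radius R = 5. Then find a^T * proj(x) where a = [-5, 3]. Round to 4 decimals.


Step 1: Compute ||x|| (intermediates to 6 decimals).
||x|| = sqrt((-0.8753)^2 + (-5.731)^2) = 5.797457
Step 2: Project.
Since ||x|| > R, scale = R/||x|| = 5/5.797457 = 0.862447, proj(x) = scale * x
proj(x) = [-0.7549, -4.942684]
Step 3: Dot product.
a^T * proj(x) = -5*(-0.7549) + 3*(-4.942684) = -11.0536


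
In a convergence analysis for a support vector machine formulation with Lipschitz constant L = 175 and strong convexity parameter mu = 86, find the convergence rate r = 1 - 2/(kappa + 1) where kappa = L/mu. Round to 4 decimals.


Step 1: Compute the condition number.
kappa = L/mu = 175/86 = 2.0349
Step 2: Compute the convergence rate.
r = 1 - 2/(kappa + 1) = 1 - 2*mu/(L + mu) = (L - mu)/(L + mu) = 89/261 = 0.341


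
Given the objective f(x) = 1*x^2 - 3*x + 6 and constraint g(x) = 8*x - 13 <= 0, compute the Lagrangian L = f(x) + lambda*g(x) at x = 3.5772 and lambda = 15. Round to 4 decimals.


Step 1: Evaluate f(x).
f(3.5772) = 1*3.5772^2 - 3*3.5772 + 6 = 8.0648
Step 2: Evaluate g(x).
g(3.5772) = 8*3.5772 - 13 = 15.6176
Step 3: Compute Lagrangian.
L = 8.0648 + 15*15.6176 = 242.3288


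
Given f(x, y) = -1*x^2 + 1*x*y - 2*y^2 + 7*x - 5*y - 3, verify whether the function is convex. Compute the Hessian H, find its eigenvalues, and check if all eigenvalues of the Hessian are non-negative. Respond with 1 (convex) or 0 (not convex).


The Hessian of f(x,y) = -1*x^2 + 1*x*y - 2*y^2 + 7*x - 5*y - 3 is:
H = [[-2, 1], [1, -4]]
Trace = -2 - 4 = -6
Determinant = -2*-4 - (1)^2 = 7
Discriminant = (-6)^2 - 4*7 = 8.0
Eigenvalues: lambda_1 = -4.4142, lambda_2 = -1.5858
The function is not convex.

0


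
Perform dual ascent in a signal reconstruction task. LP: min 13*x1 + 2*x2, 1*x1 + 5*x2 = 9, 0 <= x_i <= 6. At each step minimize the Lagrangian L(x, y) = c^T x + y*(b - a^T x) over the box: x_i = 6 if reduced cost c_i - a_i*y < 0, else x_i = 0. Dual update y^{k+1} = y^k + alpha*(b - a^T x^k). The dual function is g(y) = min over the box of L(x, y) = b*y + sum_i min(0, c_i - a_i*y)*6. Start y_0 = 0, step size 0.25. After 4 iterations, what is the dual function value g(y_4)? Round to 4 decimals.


Dual ascent for LP: min 13*x1 + 2*x2, 1*x1 + 5*x2 = 9, 0 <= x_i <= 6
Step 1: y^k = 0.0, reduced costs: (13.0, 2.0)
  x^k = (0.0, 0.0), subgradient = b - a^T x = 9.0
  y^{k+1} = 0.0 + 0.25*9.0 = 2.25
Step 2: y^k = 2.25, reduced costs: (10.75, -9.25)
  x^k = (0.0, 6.0), subgradient = b - a^T x = -21.0
  y^{k+1} = 2.25 + 0.25*-21.0 = -3.0
Step 3: y^k = -3.0, reduced costs: (16.0, 17.0)
  x^k = (0.0, 0.0), subgradient = b - a^T x = 9.0
  y^{k+1} = -3.0 + 0.25*9.0 = -0.75
Step 4: y^k = -0.75, reduced costs: (13.75, 5.75)
  x^k = (0.0, 0.0), subgradient = b - a^T x = 9.0
  y^{k+1} = -0.75 + 0.25*9.0 = 1.5
Dual objective at y_4 = 1.5: reduced costs (11.5, -5.5), box minimizer x = (0.0, 6.0)
g(y_4) = b*y + (c1 - a1*y)*x1 + (c2 - a2*y)*x2 = 9*1.5 + 11.5*0.0 + (-5.5)*6.0 = 13.5 + 0.0 - 33.0 = -19.5


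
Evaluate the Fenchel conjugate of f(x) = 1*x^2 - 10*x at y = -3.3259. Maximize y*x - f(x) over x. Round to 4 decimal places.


f*(y) = sup_x {y*x - a*x^2 - b*x} = sup_x {(y-b)*x - a*x^2}
FOC: (y - b) - 2a*x = 0 => x* = (y - b)/(2a)
x* = (-3.3259 + 10)/(2*1) = 3.3371
f*(-3.3259) = (y-b)^2/(4a) = (-3.3259 + 10)^2/(4*1)
= 44.5436/4 = 11.1359


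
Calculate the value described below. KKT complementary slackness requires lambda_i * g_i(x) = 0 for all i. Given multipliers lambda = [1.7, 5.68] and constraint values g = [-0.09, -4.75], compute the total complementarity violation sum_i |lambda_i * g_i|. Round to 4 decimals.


KKT complementary slackness check:
lambda_1 * g_1 = 1.7 * -0.09 = -0.153
lambda_2 * g_2 = 5.68 * -4.75 = -26.98
Total violation = 0.153 + 26.98 = 27.133


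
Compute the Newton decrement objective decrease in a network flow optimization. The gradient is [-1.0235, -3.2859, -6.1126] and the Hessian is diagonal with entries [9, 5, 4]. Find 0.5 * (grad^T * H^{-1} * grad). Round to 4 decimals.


Step 1: H is diagonal, so H^(-1) * g = [-0.1137, -0.6572, -1.5282].
Step 2: g^T H^(-1) g = sum_i g_i^2 / H_ii
  = (-1.0235)^2/9 + (-3.2859)^2/5 + (-6.1126)^2/4
  = 0.1164 + 2.1594 + 9.341 = 11.6168
Step 3: Objective decrease = 0.5 * g^T H^(-1) g = 5.8084


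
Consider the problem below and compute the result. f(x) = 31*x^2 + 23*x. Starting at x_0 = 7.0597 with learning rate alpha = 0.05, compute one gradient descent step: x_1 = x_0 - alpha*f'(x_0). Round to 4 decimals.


We compute the gradient at x_0 and apply the update.
f'(x) = 62*x + 23
f'(7.0597) = 62*7.0597 + 23 = 460.7014
x_1 = 7.0597 - 0.05*460.7014 = -15.9754


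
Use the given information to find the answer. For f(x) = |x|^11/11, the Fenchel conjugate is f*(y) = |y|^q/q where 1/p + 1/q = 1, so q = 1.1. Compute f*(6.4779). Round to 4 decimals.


The conjugate exponent q satisfies 1/p + 1/q = 1.
p = 11, so q = 11/(11 - 1) = 1.1
|y|^q = 6.4779^1.1 = 7.8087
f*(6.4779) = 7.8087 / 1.1 = 7.0988


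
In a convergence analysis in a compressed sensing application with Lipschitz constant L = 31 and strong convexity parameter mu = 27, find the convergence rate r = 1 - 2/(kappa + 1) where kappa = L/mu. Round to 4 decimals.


Step 1: Compute the condition number.
kappa = L/mu = 31/27 = 1.1481
Step 2: Compute the convergence rate.
r = 1 - 2/(kappa + 1) = 1 - 2*mu/(L + mu) = (L - mu)/(L + mu) = 4/58 = 0.069


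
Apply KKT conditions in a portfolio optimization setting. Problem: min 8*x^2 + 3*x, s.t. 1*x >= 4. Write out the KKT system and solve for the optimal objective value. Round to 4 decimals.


Step 1: Try lambda = 0 (constraint inactive).
x_unc = -3/(2*8) = -0.1875
Check: 1*-0.1875 = -0.1875 < 4 -- violated!
Step 2: Constraint must be active: 1*x = 4
x* = 4/1 = 4.0
lambda = (2*8*4.0 + 3)/1 = 67.0
Step 3: Compute optimal value.
f(x*) = 8*4.0^2 + 3*4.0 = 140.0


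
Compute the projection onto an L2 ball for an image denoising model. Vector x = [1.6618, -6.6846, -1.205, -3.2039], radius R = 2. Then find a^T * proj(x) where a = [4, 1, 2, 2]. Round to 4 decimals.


Step 1: Compute ||x|| (intermediates to 6 decimals).
||x|| = sqrt(1.6618^2 + (-6.6846)^2 + (-1.205)^2 + (-3.2039)^2) = 7.691714
Step 2: Project.
Since ||x|| > R, scale = R/||x|| = 2/7.691714 = 0.26002, proj(x) = scale * x
proj(x) = [0.432101, -1.73813, -0.313324, -0.833078]
Step 3: Dot product.
a^T * proj(x) = 4*0.432101 + 1*(-1.73813) + 2*(-0.313324) + 2*(-0.833078) = -2.3025


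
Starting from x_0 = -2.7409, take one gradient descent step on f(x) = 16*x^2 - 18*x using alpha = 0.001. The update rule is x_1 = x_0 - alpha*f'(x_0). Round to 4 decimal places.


We compute the gradient at x_0 and apply the update.
f'(x) = 32*x - 18
f'(-2.7409) = 32*-2.7409 - 18 = -105.7088
x_1 = -2.7409 - 0.001*-105.7088 = -2.6352


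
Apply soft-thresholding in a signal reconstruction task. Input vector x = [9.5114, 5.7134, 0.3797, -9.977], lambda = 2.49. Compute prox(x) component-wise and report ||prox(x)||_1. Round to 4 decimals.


Soft-thresholding with lambda = 2.49:
prox(9.5114) = sign(9.5114)*max(|9.5114| - 2.49, 0) = 7.0214
prox(5.7134) = sign(5.7134)*max(|5.7134| - 2.49, 0) = 3.2234
prox(0.3797) = sign(0.3797)*max(|0.3797| - 2.49, 0) = 0.0
prox(-9.977) = sign(-9.977)*max(|-9.977| - 2.49, 0) = -7.487
prox(x) = [7.0214, 3.2234, 0.0, -7.487]
||prox(x)||_1 = 7.0214 + 3.2234 + 0.0 + 7.487 = 17.7318


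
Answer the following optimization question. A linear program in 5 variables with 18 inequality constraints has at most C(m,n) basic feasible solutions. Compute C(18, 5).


Each vertex corresponds to some choice of n active constraints out of m, so the number of vertices is at most C(m, n) = m! / (n!(m-n)!).
m = 18, n = 5
Numerator: 18 * 17 * 16 * 15 * 14
Denominator: 5! = 120
C(18, 5) = 8568


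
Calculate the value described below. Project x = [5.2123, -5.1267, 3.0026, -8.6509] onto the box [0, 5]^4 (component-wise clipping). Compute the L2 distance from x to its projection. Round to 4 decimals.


Project each component onto [0, 5].
clip(5.2123) = 5.0, clip(-5.1267) = 0.0, clip(3.0026) = 3.0026, clip(-8.6509) = 0.0
Projection = [5.0, 0.0, 3.0026, 0.0]
Squared diffs: [0.0451, 26.2831, 0.0, 74.8381]
Distance = sqrt(101.1663) = 10.0581


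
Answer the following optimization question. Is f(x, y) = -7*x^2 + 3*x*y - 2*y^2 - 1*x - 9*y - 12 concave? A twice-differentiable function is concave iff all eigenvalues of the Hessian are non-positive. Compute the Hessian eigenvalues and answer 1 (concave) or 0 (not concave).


The Hessian of f(x,y) = -7*x^2 + 3*x*y - 2*y^2 - 1*x - 9*y - 12 is:
H = [[-14, 3], [3, -4]]
Trace = -14 - 4 = -18
Determinant = -14*-4 - (3)^2 = 47
Discriminant = (-18)^2 - 4*47 = 136.0
Eigenvalues: lambda_1 = -14.831, lambda_2 = -3.169
The function is concave.

1


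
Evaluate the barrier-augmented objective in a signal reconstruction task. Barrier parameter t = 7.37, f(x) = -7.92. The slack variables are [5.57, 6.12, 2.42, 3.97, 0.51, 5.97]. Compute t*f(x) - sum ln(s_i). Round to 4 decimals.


Step 1: Compute log-barrier.
ln values: [1.7174, 1.8116, 0.8838, 1.3788, -0.6733, 1.7867]
phi = -(1.7174 + 1.8116 + 0.8838 + 1.3788 - 0.6733 + 1.7867) = -6.9049
Step 2: Compute augmented objective.
t*f(x) = 7.37*-7.92 = -58.3704
Total = -58.3704 - 6.9049 = -65.2753


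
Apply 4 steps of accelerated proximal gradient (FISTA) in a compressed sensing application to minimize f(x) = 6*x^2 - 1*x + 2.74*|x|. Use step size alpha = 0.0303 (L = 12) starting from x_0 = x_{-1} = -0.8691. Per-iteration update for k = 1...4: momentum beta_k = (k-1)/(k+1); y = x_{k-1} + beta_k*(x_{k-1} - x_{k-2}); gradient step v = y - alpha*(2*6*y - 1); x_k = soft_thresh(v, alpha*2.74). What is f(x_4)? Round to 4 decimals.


FISTA on f(x) = 6*x^2 - 1*x + 2.74*|x|
L = 12, alpha = 0.0303
Iteration 1: beta = 0.0, y = -0.8691 + 0.0*(-0.8691 + 0.8691) = -0.8691
  grad(y) = -11.4292, v = y - alpha*grad = -0.5228
  prox(v) = soft_thresh(-0.5228, 0.083) = -0.4398
Iteration 2: beta = 0.3333, y = -0.4398 + 0.3333*(-0.4398 + 0.8691) = -0.2967
  grad(y) = -4.56, v = y - alpha*grad = -0.1585
  prox(v) = soft_thresh(-0.1585, 0.083) = -0.0755
Iteration 3: beta = 0.5, y = -0.0755 + 0.5*(-0.0755 + 0.4398) = 0.1067
  grad(y) = 0.2801, v = y - alpha*grad = 0.0982
  prox(v) = soft_thresh(0.0982, 0.083) = 0.0152
Iteration 4: beta = 0.6, y = 0.0152 + 0.6*(0.0152 + 0.0755) = 0.0695
  grad(y) = -0.1654, v = y - alpha*grad = 0.0746
  prox(v) = soft_thresh(0.0746, 0.083) = 0.0
f(x_4) = 6*0.0^2 - 1*0.0 + 2.74*|0.0| = 0.0


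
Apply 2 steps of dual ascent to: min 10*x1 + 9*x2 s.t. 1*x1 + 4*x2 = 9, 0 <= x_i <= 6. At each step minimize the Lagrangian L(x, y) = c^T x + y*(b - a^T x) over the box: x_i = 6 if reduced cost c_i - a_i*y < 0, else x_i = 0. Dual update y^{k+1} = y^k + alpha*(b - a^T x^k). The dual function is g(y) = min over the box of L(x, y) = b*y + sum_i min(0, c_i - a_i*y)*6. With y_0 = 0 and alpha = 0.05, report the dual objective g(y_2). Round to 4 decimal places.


Dual ascent for LP: min 10*x1 + 9*x2, 1*x1 + 4*x2 = 9, 0 <= x_i <= 6
Step 1: y^k = 0.0, reduced costs: (10.0, 9.0)
  x^k = (0.0, 0.0), subgradient = b - a^T x = 9.0
  y^{k+1} = 0.0 + 0.05*9.0 = 0.45
Step 2: y^k = 0.45, reduced costs: (9.55, 7.2)
  x^k = (0.0, 0.0), subgradient = b - a^T x = 9.0
  y^{k+1} = 0.45 + 0.05*9.0 = 0.9
Dual objective at y_2 = 0.9: reduced costs (9.1, 5.4), box minimizer x = (0.0, 0.0)
g(y_2) = b*y + (c1 - a1*y)*x1 + (c2 - a2*y)*x2 = 9*0.9 + 9.1*0.0 + 5.4*0.0 = 8.1 + 0.0 + 0.0 = 8.1


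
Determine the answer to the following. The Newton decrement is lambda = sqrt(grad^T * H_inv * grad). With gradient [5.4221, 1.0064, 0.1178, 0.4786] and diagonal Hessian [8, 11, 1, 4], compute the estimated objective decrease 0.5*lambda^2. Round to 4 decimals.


Step 1: H is diagonal, so H^(-1) * g = [0.6778, 0.0915, 0.1178, 0.1197].
Step 2: g^T H^(-1) g = sum_i g_i^2 / H_ii
  = (5.4221)^2/8 + (1.0064)^2/11 + (0.1178)^2/1 + (0.4786)^2/4
  = 3.6749 + 0.0921 + 0.0139 + 0.0573 = 3.8381
Step 3: Objective decrease = 0.5 * g^T H^(-1) g = 1.9191


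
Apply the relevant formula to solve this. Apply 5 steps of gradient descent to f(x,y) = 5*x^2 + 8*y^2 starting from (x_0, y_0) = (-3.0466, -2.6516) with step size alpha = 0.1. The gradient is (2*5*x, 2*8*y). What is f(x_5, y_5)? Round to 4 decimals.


Gradient descent on f(x,y) = 5*x^2 + 8*y^2.
Starting point: (-3.0466, -2.6516), alpha = 0.1
Step 1: grad_x = 2*5*-3.0466 = -30.466, grad_y = 2*8*-2.6516 = -42.4256
  x_1 = -3.0466 - 0.1*-30.466 = 0.0
  y_1 = -2.6516 - 0.1*-42.4256 = 1.591
Step 2: grad_x = 2*5*0.0 = 0.0, grad_y = 2*8*1.591 = 25.4554
  x_2 = 0.0 - 0.1*0.0 = 0.0
  y_2 = 1.591 - 0.1*25.4554 = -0.9546
Step 3: grad_x = 2*5*0.0 = 0.0, grad_y = 2*8*-0.9546 = -15.2732
  x_3 = 0.0 - 0.1*0.0 = 0.0
  y_3 = -0.9546 - 0.1*-15.2732 = 0.5727
Step 4: grad_x = 2*5*0.0 = 0.0, grad_y = 2*8*0.5727 = 9.1639
  x_4 = 0.0 - 0.1*0.0 = 0.0
  y_4 = 0.5727 - 0.1*9.1639 = -0.3436
Step 5: grad_x = 2*5*0.0 = 0.0, grad_y = 2*8*-0.3436 = -5.4984
  x_5 = 0.0 - 0.1*0.0 = 0.0
  y_5 = -0.3436 - 0.1*-5.4984 = 0.2062
f(0.0, 0.2062) = 5*0.0^2 + 8*0.2062^2 = 0.3401
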